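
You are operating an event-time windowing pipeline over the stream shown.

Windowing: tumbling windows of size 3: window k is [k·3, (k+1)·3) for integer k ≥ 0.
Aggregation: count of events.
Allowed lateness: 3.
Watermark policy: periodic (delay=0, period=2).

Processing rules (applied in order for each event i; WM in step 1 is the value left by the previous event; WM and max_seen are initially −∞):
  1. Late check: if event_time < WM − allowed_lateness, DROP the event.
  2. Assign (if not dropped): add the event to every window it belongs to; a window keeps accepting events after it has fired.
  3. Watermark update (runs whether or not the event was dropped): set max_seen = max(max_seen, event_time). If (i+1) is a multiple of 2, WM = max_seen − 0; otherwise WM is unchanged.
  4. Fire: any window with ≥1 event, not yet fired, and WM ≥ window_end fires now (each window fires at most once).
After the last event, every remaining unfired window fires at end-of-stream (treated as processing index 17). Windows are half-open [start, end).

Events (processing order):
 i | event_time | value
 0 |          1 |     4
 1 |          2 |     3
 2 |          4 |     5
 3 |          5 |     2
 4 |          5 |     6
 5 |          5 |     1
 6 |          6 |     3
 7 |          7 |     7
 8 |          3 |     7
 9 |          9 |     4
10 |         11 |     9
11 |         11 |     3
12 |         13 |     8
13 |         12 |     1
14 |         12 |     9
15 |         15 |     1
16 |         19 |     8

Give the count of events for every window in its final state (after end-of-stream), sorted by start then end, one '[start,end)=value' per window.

i=0 t=1 v=4: → [0,3); WM=−∞
i=1 t=2 v=3: → [0,3); WM=2
i=2 t=4 v=5: → [3,6); WM=2
i=3 t=5 v=2: → [3,6); WM=5; [0,3) fires=2
i=4 t=5 v=6: → [3,6); WM=5
i=5 t=5 v=1: → [3,6); WM=5
i=6 t=6 v=3: → [6,9); WM=5
i=7 t=7 v=7: → [6,9); WM=7; [3,6) fires=4
i=8 t=3 v=7: DROP (t<7-3); WM=7
i=9 t=9 v=4: → [9,12); WM=9; [6,9) fires=2
i=10 t=11 v=9: → [9,12); WM=9
i=11 t=11 v=3: → [9,12); WM=11
i=12 t=13 v=8: → [12,15); WM=11
i=13 t=12 v=1: → [12,15); WM=13; [9,12) fires=3
i=14 t=12 v=9: → [12,15); WM=13
i=15 t=15 v=1: → [15,18); WM=15; [12,15) fires=3
i=16 t=19 v=8: → [18,21); WM=15

[0,3)=2 [3,6)=4 [6,9)=2 [9,12)=3 [12,15)=3 [15,18)=1 [18,21)=1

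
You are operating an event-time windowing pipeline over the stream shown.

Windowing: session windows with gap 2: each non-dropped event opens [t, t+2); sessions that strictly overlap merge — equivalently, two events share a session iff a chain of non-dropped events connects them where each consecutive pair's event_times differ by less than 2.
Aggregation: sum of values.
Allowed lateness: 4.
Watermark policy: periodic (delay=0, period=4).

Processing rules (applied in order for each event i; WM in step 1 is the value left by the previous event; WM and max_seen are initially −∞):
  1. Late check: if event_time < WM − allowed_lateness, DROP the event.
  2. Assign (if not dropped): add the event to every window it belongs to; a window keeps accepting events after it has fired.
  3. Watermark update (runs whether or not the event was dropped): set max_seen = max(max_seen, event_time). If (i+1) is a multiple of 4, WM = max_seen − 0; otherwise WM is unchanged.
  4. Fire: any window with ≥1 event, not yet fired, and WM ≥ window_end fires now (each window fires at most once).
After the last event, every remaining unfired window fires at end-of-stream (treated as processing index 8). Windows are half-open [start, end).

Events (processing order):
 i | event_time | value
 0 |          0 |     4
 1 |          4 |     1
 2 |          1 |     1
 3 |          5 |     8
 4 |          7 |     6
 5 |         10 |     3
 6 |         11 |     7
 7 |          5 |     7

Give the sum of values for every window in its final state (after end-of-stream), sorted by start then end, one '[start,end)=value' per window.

i=0 t=0 v=4: → [0,2); WM=−∞
i=1 t=4 v=1: → [4,6); WM=−∞
i=2 t=1 v=1: → [0,3); WM=−∞
i=3 t=5 v=8: → [4,7); WM=5
i=4 t=7 v=6: → [7,9); WM=5
i=5 t=10 v=3: → [10,12); WM=5
i=6 t=11 v=7: → [10,13); WM=5
i=7 t=5 v=7: → [4,7); WM=11

[0,3)=5 [4,7)=16 [7,9)=6 [10,13)=10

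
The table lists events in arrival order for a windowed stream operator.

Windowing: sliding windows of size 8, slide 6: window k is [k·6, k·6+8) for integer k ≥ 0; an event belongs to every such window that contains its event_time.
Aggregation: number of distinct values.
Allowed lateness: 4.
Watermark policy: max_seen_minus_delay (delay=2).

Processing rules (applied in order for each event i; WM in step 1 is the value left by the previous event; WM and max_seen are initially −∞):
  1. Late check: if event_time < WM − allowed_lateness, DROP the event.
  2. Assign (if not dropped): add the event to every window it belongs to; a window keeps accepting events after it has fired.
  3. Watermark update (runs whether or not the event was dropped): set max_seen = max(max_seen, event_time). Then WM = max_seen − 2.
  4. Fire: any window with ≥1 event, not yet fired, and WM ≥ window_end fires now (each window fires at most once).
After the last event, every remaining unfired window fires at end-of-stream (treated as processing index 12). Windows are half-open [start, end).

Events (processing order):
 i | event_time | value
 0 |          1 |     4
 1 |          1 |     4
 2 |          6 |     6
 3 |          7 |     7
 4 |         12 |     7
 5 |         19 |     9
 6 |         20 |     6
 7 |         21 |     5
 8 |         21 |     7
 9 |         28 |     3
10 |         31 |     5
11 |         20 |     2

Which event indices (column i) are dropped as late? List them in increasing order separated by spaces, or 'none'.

11

i=0 t=1 v=4: → [0,8); WM=-1
i=1 t=1 v=4: → [0,8); WM=-1
i=2 t=6 v=6: → [6,14),[0,8); WM=4
i=3 t=7 v=7: → [6,14),[0,8); WM=5
i=4 t=12 v=7: → [12,20),[6,14); WM=10; [0,8) fires=3
i=5 t=19 v=9: → [18,26),[12,20); WM=17; [6,14) fires=2
i=6 t=20 v=6: → [18,26); WM=18
i=7 t=21 v=5: → [18,26); WM=19
i=8 t=21 v=7: → [18,26); WM=19
i=9 t=28 v=3: → [24,32); WM=26; [12,20) fires=2 [18,26) fires=4
i=10 t=31 v=5: → [30,38),[24,32); WM=29
i=11 t=20 v=2: DROP (t<29-4); WM=29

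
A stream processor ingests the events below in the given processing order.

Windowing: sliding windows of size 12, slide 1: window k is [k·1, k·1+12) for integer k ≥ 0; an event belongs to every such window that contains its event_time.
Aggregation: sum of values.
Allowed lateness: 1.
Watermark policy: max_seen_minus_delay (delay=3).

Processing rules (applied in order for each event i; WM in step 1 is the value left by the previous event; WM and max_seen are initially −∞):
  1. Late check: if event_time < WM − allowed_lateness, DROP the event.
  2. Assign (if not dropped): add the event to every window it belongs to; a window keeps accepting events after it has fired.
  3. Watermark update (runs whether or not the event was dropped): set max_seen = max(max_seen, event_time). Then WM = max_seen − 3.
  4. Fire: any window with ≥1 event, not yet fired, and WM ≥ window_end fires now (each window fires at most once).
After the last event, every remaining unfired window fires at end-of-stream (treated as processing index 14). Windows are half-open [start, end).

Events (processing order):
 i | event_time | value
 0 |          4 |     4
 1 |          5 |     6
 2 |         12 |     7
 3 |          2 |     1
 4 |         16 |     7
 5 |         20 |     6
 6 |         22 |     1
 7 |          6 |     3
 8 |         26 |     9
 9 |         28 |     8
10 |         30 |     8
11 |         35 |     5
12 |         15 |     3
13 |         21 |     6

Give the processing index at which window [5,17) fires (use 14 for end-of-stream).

5

i=0 t=4 v=4: → [4,16),[3,15),[2,14),[1,13),[0,12); WM=1
i=1 t=5 v=6: → [5,17),[4,16),[3,15),[2,14),[1,13),[0,12); WM=2
i=2 t=12 v=7: → [12,24),[11,23),[10,22),[9,21),[8,20),[7,19),[6,18),[5,17),[4,16),[3,15),[2,14),[1,13); WM=9
i=3 t=2 v=1: DROP (t<9-1); WM=9
i=4 t=16 v=7: → [16,28),[15,27),[14,26),[13,25),[12,24),[11,23),[10,22),[9,21),[8,20),[7,19),[6,18),[5,17); WM=13; [0,12) fires=10 [1,13) fires=17
i=5 t=20 v=6: → [20,32),[19,31),[18,30),[17,29),[16,28),[15,27),[14,26),[13,25),[12,24),[11,23),[10,22),[9,21); WM=17; [2,14) fires=17 [3,15) fires=17 [4,16) fires=17 [5,17) fires=20
i=6 t=22 v=1: → [22,34),[21,33),[20,32),[19,31),[18,30),[17,29),[16,28),[15,27),[14,26),[13,25),[12,24),[11,23); WM=19; [6,18) fires=14 [7,19) fires=14
i=7 t=6 v=3: DROP (t<19-1); WM=19
i=8 t=26 v=9: → [26,38),[25,37),[24,36),[23,35),[22,34),[21,33),[20,32),[19,31),[18,30),[17,29),[16,28),[15,27); WM=23; [8,20) fires=14 [9,21) fires=20 [10,22) fires=20 [11,23) fires=21
i=9 t=28 v=8: → [28,40),[27,39),[26,38),[25,37),[24,36),[23,35),[22,34),[21,33),[20,32),[19,31),[18,30),[17,29); WM=25; [12,24) fires=21 [13,25) fires=14
i=10 t=30 v=8: → [30,42),[29,41),[28,40),[27,39),[26,38),[25,37),[24,36),[23,35),[22,34),[21,33),[20,32),[19,31); WM=27; [14,26) fires=14 [15,27) fires=23
i=11 t=35 v=5: → [35,47),[34,46),[33,45),[32,44),[31,43),[30,42),[29,41),[28,40),[27,39),[26,38),[25,37),[24,36); WM=32; [16,28) fires=23 [17,29) fires=24 [18,30) fires=24 [19,31) fires=32 [20,32) fires=32
i=12 t=15 v=3: DROP (t<32-1); WM=32
i=13 t=21 v=6: DROP (t<32-1); WM=32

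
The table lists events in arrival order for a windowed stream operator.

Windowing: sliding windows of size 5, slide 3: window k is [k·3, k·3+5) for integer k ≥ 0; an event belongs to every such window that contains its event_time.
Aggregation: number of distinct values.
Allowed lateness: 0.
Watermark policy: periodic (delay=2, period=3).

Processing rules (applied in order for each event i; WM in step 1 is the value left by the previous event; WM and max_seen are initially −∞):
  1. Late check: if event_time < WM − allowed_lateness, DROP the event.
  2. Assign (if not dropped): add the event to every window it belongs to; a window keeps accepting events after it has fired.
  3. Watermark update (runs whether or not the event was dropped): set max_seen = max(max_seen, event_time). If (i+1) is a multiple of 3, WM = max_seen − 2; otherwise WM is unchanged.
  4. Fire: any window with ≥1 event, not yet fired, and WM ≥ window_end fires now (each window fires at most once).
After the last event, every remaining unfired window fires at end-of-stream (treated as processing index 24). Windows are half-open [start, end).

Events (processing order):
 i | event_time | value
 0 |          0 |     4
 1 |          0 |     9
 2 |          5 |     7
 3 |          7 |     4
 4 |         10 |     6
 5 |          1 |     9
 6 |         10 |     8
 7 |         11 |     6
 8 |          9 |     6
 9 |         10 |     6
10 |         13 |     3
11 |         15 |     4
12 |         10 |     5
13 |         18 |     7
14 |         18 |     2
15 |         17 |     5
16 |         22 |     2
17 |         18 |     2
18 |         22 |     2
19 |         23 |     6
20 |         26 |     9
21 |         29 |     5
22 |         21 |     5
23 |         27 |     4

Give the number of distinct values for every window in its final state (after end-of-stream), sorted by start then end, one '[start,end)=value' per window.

i=0 t=0 v=4: → [0,5); WM=−∞
i=1 t=0 v=9: → [0,5); WM=−∞
i=2 t=5 v=7: → [3,8); WM=3
i=3 t=7 v=4: → [6,11),[3,8); WM=3
i=4 t=10 v=6: → [9,14),[6,11); WM=3
i=5 t=1 v=9: DROP (t<3-0); WM=8; [0,5) fires=2 [3,8) fires=2
i=6 t=10 v=8: → [9,14),[6,11); WM=8
i=7 t=11 v=6: → [9,14); WM=8
i=8 t=9 v=6: → [9,14),[6,11); WM=9
i=9 t=10 v=6: → [9,14),[6,11); WM=9
i=10 t=13 v=3: → [12,17),[9,14); WM=9
i=11 t=15 v=4: → [15,20),[12,17); WM=13; [6,11) fires=3
i=12 t=10 v=5: DROP (t<13-0); WM=13
i=13 t=18 v=7: → [18,23),[15,20); WM=13
i=14 t=18 v=2: → [18,23),[15,20); WM=16; [9,14) fires=3
i=15 t=17 v=5: → [15,20); WM=16
i=16 t=22 v=2: → [21,26),[18,23); WM=16
i=17 t=18 v=2: → [18,23),[15,20); WM=20; [12,17) fires=2 [15,20) fires=4
i=18 t=22 v=2: → [21,26),[18,23); WM=20
i=19 t=23 v=6: → [21,26); WM=20
i=20 t=26 v=9: → [24,29); WM=24; [18,23) fires=2
i=21 t=29 v=5: → [27,32); WM=24
i=22 t=21 v=5: DROP (t<24-0); WM=24
i=23 t=27 v=4: → [27,32),[24,29); WM=27; [21,26) fires=2

[0,5)=2 [3,8)=2 [6,11)=3 [9,14)=3 [12,17)=2 [15,20)=4 [18,23)=2 [21,26)=2 [24,29)=2 [27,32)=2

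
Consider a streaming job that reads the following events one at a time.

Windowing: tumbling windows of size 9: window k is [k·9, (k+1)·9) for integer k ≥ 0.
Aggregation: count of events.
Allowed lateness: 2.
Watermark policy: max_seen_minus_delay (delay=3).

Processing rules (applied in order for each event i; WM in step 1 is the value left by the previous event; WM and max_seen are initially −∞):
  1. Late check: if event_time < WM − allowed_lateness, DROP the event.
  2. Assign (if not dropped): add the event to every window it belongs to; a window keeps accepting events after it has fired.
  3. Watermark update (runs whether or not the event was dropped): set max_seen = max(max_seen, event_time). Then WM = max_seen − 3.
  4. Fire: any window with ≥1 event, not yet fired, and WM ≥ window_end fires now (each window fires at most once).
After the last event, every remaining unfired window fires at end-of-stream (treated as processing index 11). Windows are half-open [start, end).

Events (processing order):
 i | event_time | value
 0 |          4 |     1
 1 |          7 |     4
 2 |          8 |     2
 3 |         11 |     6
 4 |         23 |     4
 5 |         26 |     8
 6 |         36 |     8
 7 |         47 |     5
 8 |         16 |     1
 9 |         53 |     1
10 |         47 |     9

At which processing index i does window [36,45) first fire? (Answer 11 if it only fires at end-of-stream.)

i=0 t=4 v=1: → [0,9); WM=1
i=1 t=7 v=4: → [0,9); WM=4
i=2 t=8 v=2: → [0,9); WM=5
i=3 t=11 v=6: → [9,18); WM=8
i=4 t=23 v=4: → [18,27); WM=20; [0,9) fires=3 [9,18) fires=1
i=5 t=26 v=8: → [18,27); WM=23
i=6 t=36 v=8: → [36,45); WM=33; [18,27) fires=2
i=7 t=47 v=5: → [45,54); WM=44
i=8 t=16 v=1: DROP (t<44-2); WM=44
i=9 t=53 v=1: → [45,54); WM=50; [36,45) fires=1
i=10 t=47 v=9: DROP (t<50-2); WM=50

9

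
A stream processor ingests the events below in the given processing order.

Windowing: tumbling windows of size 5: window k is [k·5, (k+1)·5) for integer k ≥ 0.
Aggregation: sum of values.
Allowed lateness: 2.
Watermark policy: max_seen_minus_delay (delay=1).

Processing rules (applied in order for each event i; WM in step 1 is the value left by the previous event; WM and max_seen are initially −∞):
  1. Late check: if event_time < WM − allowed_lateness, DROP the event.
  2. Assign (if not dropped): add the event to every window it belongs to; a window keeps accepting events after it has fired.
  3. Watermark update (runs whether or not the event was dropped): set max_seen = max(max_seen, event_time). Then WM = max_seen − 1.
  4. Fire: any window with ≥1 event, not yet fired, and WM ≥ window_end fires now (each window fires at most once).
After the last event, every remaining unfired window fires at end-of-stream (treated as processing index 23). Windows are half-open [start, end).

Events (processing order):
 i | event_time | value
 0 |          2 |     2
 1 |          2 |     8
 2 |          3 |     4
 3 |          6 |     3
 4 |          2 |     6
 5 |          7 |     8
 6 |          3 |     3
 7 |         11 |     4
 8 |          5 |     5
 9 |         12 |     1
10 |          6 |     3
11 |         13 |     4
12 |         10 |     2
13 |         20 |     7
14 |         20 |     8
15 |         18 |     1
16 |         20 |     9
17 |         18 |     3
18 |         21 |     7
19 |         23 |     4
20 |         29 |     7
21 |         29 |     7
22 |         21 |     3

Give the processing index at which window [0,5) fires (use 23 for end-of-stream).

i=0 t=2 v=2: → [0,5); WM=1
i=1 t=2 v=8: → [0,5); WM=1
i=2 t=3 v=4: → [0,5); WM=2
i=3 t=6 v=3: → [5,10); WM=5; [0,5) fires=14
i=4 t=2 v=6: DROP (t<5-2); WM=5
i=5 t=7 v=8: → [5,10); WM=6
i=6 t=3 v=3: DROP (t<6-2); WM=6
i=7 t=11 v=4: → [10,15); WM=10; [5,10) fires=11
i=8 t=5 v=5: DROP (t<10-2); WM=10
i=9 t=12 v=1: → [10,15); WM=11
i=10 t=6 v=3: DROP (t<11-2); WM=11
i=11 t=13 v=4: → [10,15); WM=12
i=12 t=10 v=2: → [10,15); WM=12
i=13 t=20 v=7: → [20,25); WM=19; [10,15) fires=11
i=14 t=20 v=8: → [20,25); WM=19
i=15 t=18 v=1: → [15,20); WM=19
i=16 t=20 v=9: → [20,25); WM=19
i=17 t=18 v=3: → [15,20); WM=19
i=18 t=21 v=7: → [20,25); WM=20; [15,20) fires=4
i=19 t=23 v=4: → [20,25); WM=22
i=20 t=29 v=7: → [25,30); WM=28; [20,25) fires=35
i=21 t=29 v=7: → [25,30); WM=28
i=22 t=21 v=3: DROP (t<28-2); WM=28

3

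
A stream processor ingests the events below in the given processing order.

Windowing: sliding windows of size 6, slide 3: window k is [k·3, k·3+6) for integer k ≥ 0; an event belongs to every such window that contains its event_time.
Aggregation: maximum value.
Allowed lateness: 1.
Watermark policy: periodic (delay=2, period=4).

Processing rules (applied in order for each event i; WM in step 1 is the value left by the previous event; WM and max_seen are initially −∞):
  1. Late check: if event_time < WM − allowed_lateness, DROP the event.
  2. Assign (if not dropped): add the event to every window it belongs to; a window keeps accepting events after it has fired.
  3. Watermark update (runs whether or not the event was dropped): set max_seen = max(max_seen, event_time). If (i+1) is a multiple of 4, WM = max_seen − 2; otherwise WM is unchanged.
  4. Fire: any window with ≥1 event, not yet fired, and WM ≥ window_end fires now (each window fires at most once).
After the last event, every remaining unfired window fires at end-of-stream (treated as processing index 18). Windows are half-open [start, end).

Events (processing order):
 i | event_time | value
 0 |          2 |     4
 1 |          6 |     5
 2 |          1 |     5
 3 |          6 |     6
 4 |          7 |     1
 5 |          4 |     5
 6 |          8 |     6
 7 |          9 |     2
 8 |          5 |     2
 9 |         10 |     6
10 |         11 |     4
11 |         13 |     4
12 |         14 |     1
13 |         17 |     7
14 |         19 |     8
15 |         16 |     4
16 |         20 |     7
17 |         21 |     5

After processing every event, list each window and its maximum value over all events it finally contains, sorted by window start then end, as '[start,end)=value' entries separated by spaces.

i=0 t=2 v=4: → [0,6); WM=−∞
i=1 t=6 v=5: → [6,12),[3,9); WM=−∞
i=2 t=1 v=5: → [0,6); WM=−∞
i=3 t=6 v=6: → [6,12),[3,9); WM=4
i=4 t=7 v=1: → [6,12),[3,9); WM=4
i=5 t=4 v=5: → [3,9),[0,6); WM=4
i=6 t=8 v=6: → [6,12),[3,9); WM=4
i=7 t=9 v=2: → [9,15),[6,12); WM=7; [0,6) fires=5
i=8 t=5 v=2: DROP (t<7-1); WM=7
i=9 t=10 v=6: → [9,15),[6,12); WM=7
i=10 t=11 v=4: → [9,15),[6,12); WM=7
i=11 t=13 v=4: → [12,18),[9,15); WM=11; [3,9) fires=6
i=12 t=14 v=1: → [12,18),[9,15); WM=11
i=13 t=17 v=7: → [15,21),[12,18); WM=11
i=14 t=19 v=8: → [18,24),[15,21); WM=11
i=15 t=16 v=4: → [15,21),[12,18); WM=17; [6,12) fires=6 [9,15) fires=6
i=16 t=20 v=7: → [18,24),[15,21); WM=17
i=17 t=21 v=5: → [21,27),[18,24); WM=17

[0,6)=5 [3,9)=6 [6,12)=6 [9,15)=6 [12,18)=7 [15,21)=8 [18,24)=8 [21,27)=5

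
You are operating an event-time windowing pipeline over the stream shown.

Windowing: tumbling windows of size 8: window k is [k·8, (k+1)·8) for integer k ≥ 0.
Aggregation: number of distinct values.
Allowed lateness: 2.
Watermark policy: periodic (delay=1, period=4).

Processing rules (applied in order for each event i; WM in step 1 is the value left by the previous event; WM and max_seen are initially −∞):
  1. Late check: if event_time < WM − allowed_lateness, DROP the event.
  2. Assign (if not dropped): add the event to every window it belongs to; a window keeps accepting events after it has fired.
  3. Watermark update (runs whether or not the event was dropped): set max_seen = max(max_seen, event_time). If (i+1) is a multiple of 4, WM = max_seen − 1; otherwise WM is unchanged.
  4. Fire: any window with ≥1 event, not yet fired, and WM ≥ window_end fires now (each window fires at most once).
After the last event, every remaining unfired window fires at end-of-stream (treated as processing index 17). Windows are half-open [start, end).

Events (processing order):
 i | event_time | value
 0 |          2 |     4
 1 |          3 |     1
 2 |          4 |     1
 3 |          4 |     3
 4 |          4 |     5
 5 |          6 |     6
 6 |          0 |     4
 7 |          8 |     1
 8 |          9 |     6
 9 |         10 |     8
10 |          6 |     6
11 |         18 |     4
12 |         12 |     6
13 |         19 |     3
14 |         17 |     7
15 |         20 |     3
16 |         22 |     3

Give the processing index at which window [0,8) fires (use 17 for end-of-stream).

i=0 t=2 v=4: → [0,8); WM=−∞
i=1 t=3 v=1: → [0,8); WM=−∞
i=2 t=4 v=1: → [0,8); WM=−∞
i=3 t=4 v=3: → [0,8); WM=3
i=4 t=4 v=5: → [0,8); WM=3
i=5 t=6 v=6: → [0,8); WM=3
i=6 t=0 v=4: DROP (t<3-2); WM=3
i=7 t=8 v=1: → [8,16); WM=7
i=8 t=9 v=6: → [8,16); WM=7
i=9 t=10 v=8: → [8,16); WM=7
i=10 t=6 v=6: → [0,8); WM=7
i=11 t=18 v=4: → [16,24); WM=17; [0,8) fires=5 [8,16) fires=3
i=12 t=12 v=6: DROP (t<17-2); WM=17
i=13 t=19 v=3: → [16,24); WM=17
i=14 t=17 v=7: → [16,24); WM=17
i=15 t=20 v=3: → [16,24); WM=19
i=16 t=22 v=3: → [16,24); WM=19

11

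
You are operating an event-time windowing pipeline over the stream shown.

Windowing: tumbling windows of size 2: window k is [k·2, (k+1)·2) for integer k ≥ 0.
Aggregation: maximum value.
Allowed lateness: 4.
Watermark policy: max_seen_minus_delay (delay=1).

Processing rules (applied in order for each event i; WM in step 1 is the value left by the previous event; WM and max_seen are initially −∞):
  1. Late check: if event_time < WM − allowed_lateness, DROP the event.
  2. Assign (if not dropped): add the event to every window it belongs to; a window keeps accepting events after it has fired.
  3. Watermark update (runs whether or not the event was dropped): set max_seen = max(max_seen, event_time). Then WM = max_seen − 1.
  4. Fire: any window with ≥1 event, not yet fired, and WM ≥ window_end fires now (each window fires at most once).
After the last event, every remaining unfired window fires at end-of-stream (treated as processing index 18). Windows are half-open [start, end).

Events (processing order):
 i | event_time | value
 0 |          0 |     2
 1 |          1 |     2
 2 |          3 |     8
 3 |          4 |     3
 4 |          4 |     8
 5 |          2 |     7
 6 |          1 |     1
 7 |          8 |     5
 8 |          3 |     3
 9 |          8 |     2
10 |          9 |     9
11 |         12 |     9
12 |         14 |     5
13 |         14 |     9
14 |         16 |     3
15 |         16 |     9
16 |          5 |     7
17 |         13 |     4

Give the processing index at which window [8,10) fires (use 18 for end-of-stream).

i=0 t=0 v=2: → [0,2); WM=-1
i=1 t=1 v=2: → [0,2); WM=0
i=2 t=3 v=8: → [2,4); WM=2; [0,2) fires=2
i=3 t=4 v=3: → [4,6); WM=3
i=4 t=4 v=8: → [4,6); WM=3
i=5 t=2 v=7: → [2,4); WM=3
i=6 t=1 v=1: → [0,2); WM=3
i=7 t=8 v=5: → [8,10); WM=7; [2,4) fires=8 [4,6) fires=8
i=8 t=3 v=3: → [2,4); WM=7
i=9 t=8 v=2: → [8,10); WM=7
i=10 t=9 v=9: → [8,10); WM=8
i=11 t=12 v=9: → [12,14); WM=11; [8,10) fires=9
i=12 t=14 v=5: → [14,16); WM=13
i=13 t=14 v=9: → [14,16); WM=13
i=14 t=16 v=3: → [16,18); WM=15; [12,14) fires=9
i=15 t=16 v=9: → [16,18); WM=15
i=16 t=5 v=7: DROP (t<15-4); WM=15
i=17 t=13 v=4: → [12,14); WM=15

11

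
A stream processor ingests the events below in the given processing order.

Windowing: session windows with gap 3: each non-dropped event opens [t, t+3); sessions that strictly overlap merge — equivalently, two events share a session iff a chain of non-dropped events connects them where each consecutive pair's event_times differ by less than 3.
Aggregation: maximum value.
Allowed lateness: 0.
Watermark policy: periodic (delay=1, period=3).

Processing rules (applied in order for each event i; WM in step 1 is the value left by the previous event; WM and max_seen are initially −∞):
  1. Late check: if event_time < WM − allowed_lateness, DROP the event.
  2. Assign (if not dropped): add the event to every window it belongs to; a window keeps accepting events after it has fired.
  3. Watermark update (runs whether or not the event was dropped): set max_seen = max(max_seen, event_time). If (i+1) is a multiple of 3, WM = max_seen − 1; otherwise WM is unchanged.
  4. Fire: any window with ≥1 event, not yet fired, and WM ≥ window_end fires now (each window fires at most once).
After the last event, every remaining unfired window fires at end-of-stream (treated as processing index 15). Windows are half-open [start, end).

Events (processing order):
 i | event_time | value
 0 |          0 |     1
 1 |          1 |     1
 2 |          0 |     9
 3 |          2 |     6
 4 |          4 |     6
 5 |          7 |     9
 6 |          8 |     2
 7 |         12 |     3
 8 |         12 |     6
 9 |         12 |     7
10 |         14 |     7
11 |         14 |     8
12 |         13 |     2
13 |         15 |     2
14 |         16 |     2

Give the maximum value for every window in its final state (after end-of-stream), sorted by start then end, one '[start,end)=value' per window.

i=0 t=0 v=1: → [0,3); WM=−∞
i=1 t=1 v=1: → [0,4); WM=−∞
i=2 t=0 v=9: → [0,4); WM=0
i=3 t=2 v=6: → [0,5); WM=0
i=4 t=4 v=6: → [0,7); WM=0
i=5 t=7 v=9: → [7,10); WM=6
i=6 t=8 v=2: → [7,11); WM=6
i=7 t=12 v=3: → [12,15); WM=6
i=8 t=12 v=6: → [12,15); WM=11
i=9 t=12 v=7: → [12,15); WM=11
i=10 t=14 v=7: → [12,17); WM=11
i=11 t=14 v=8: → [12,17); WM=13
i=12 t=13 v=2: → [12,17); WM=13
i=13 t=15 v=2: → [12,18); WM=13
i=14 t=16 v=2: → [12,19); WM=15

[0,7)=9 [7,11)=9 [12,19)=8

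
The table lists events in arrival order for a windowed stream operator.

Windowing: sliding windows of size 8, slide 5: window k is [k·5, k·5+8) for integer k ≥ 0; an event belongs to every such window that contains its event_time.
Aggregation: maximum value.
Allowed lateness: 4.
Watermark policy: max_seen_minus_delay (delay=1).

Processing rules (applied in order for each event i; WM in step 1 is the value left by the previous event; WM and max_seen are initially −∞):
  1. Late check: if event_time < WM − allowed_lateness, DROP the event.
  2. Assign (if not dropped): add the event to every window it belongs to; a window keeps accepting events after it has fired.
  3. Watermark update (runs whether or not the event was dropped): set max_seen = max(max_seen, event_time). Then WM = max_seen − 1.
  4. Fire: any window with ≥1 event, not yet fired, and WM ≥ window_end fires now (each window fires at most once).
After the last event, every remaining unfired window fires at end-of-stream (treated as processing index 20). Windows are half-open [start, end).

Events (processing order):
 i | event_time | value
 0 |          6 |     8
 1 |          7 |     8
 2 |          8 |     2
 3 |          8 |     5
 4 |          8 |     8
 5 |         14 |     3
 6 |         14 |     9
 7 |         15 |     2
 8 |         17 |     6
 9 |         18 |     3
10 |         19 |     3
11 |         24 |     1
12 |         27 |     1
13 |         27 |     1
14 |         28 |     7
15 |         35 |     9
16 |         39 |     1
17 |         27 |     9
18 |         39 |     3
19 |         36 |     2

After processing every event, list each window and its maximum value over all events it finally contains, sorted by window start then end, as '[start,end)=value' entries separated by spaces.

[0,8)=8 [5,13)=8 [10,18)=9 [15,23)=6 [20,28)=1 [25,33)=7 [30,38)=9 [35,43)=9

i=0 t=6 v=8: → [5,13),[0,8); WM=5
i=1 t=7 v=8: → [5,13),[0,8); WM=6
i=2 t=8 v=2: → [5,13); WM=7
i=3 t=8 v=5: → [5,13); WM=7
i=4 t=8 v=8: → [5,13); WM=7
i=5 t=14 v=3: → [10,18); WM=13; [0,8) fires=8 [5,13) fires=8
i=6 t=14 v=9: → [10,18); WM=13
i=7 t=15 v=2: → [15,23),[10,18); WM=14
i=8 t=17 v=6: → [15,23),[10,18); WM=16
i=9 t=18 v=3: → [15,23); WM=17
i=10 t=19 v=3: → [15,23); WM=18; [10,18) fires=9
i=11 t=24 v=1: → [20,28); WM=23; [15,23) fires=6
i=12 t=27 v=1: → [25,33),[20,28); WM=26
i=13 t=27 v=1: → [25,33),[20,28); WM=26
i=14 t=28 v=7: → [25,33); WM=27
i=15 t=35 v=9: → [35,43),[30,38); WM=34; [20,28) fires=1 [25,33) fires=7
i=16 t=39 v=1: → [35,43); WM=38; [30,38) fires=9
i=17 t=27 v=9: DROP (t<38-4); WM=38
i=18 t=39 v=3: → [35,43); WM=38
i=19 t=36 v=2: → [35,43),[30,38); WM=38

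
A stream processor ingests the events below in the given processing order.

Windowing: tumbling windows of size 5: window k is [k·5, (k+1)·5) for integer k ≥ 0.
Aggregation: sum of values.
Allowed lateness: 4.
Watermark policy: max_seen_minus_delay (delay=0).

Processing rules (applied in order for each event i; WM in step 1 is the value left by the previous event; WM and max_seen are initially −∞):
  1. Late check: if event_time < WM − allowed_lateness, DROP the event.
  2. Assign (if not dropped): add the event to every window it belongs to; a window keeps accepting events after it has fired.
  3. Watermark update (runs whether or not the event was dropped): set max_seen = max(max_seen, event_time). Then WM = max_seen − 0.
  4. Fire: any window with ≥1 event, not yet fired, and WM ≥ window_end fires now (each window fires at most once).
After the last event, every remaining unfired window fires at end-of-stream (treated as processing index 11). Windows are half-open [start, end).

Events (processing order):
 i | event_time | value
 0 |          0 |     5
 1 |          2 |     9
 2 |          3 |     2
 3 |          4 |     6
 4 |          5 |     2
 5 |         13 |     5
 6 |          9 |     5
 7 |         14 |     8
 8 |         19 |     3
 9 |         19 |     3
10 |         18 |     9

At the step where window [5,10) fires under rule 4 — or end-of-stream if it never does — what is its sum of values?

2

i=0 t=0 v=5: → [0,5); WM=0
i=1 t=2 v=9: → [0,5); WM=2
i=2 t=3 v=2: → [0,5); WM=3
i=3 t=4 v=6: → [0,5); WM=4
i=4 t=5 v=2: → [5,10); WM=5; [0,5) fires=22
i=5 t=13 v=5: → [10,15); WM=13; [5,10) fires=2
i=6 t=9 v=5: → [5,10); WM=13
i=7 t=14 v=8: → [10,15); WM=14
i=8 t=19 v=3: → [15,20); WM=19; [10,15) fires=13
i=9 t=19 v=3: → [15,20); WM=19
i=10 t=18 v=9: → [15,20); WM=19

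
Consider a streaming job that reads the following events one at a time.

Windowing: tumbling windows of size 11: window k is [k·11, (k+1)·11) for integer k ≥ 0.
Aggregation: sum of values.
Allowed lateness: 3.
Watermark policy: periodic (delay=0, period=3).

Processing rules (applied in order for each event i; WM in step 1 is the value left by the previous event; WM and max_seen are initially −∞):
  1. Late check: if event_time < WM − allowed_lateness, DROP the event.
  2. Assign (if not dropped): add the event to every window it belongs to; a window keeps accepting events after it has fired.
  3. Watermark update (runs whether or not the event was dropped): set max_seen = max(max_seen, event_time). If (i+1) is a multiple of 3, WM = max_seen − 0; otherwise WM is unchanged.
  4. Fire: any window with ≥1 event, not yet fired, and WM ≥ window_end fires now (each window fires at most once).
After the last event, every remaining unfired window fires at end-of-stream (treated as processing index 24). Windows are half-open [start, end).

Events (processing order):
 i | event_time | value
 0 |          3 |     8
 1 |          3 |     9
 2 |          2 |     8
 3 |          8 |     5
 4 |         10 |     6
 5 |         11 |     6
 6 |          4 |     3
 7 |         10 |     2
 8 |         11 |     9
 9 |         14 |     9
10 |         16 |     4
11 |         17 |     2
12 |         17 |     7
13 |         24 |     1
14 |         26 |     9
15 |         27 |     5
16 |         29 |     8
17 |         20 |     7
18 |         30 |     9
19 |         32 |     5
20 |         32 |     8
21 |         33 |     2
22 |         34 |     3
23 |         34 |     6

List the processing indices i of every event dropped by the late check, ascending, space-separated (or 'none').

i=0 t=3 v=8: → [0,11); WM=−∞
i=1 t=3 v=9: → [0,11); WM=−∞
i=2 t=2 v=8: → [0,11); WM=3
i=3 t=8 v=5: → [0,11); WM=3
i=4 t=10 v=6: → [0,11); WM=3
i=5 t=11 v=6: → [11,22); WM=11; [0,11) fires=36
i=6 t=4 v=3: DROP (t<11-3); WM=11
i=7 t=10 v=2: → [0,11); WM=11
i=8 t=11 v=9: → [11,22); WM=11
i=9 t=14 v=9: → [11,22); WM=11
i=10 t=16 v=4: → [11,22); WM=11
i=11 t=17 v=2: → [11,22); WM=17
i=12 t=17 v=7: → [11,22); WM=17
i=13 t=24 v=1: → [22,33); WM=17
i=14 t=26 v=9: → [22,33); WM=26; [11,22) fires=37
i=15 t=27 v=5: → [22,33); WM=26
i=16 t=29 v=8: → [22,33); WM=26
i=17 t=20 v=7: DROP (t<26-3); WM=29
i=18 t=30 v=9: → [22,33); WM=29
i=19 t=32 v=5: → [22,33); WM=29
i=20 t=32 v=8: → [22,33); WM=32
i=21 t=33 v=2: → [33,44); WM=32
i=22 t=34 v=3: → [33,44); WM=32
i=23 t=34 v=6: → [33,44); WM=34; [22,33) fires=45

6 17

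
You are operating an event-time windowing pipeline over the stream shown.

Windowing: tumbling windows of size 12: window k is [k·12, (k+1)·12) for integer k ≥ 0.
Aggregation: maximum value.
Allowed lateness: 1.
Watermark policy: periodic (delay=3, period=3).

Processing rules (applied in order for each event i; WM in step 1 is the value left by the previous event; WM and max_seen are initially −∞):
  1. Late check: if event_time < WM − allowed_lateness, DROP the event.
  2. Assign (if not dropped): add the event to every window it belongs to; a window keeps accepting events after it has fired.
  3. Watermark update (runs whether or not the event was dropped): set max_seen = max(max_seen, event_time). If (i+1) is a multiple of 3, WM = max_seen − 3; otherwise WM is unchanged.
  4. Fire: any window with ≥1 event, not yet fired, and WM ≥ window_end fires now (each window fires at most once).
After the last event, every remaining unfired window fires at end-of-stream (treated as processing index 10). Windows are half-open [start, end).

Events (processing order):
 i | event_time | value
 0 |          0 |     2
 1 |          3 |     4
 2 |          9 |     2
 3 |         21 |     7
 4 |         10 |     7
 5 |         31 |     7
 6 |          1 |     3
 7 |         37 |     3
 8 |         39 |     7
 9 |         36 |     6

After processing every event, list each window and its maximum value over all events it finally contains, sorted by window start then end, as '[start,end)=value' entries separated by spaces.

[0,12)=7 [12,24)=7 [24,36)=7 [36,48)=7

i=0 t=0 v=2: → [0,12); WM=−∞
i=1 t=3 v=4: → [0,12); WM=−∞
i=2 t=9 v=2: → [0,12); WM=6
i=3 t=21 v=7: → [12,24); WM=6
i=4 t=10 v=7: → [0,12); WM=6
i=5 t=31 v=7: → [24,36); WM=28; [0,12) fires=7 [12,24) fires=7
i=6 t=1 v=3: DROP (t<28-1); WM=28
i=7 t=37 v=3: → [36,48); WM=28
i=8 t=39 v=7: → [36,48); WM=36; [24,36) fires=7
i=9 t=36 v=6: → [36,48); WM=36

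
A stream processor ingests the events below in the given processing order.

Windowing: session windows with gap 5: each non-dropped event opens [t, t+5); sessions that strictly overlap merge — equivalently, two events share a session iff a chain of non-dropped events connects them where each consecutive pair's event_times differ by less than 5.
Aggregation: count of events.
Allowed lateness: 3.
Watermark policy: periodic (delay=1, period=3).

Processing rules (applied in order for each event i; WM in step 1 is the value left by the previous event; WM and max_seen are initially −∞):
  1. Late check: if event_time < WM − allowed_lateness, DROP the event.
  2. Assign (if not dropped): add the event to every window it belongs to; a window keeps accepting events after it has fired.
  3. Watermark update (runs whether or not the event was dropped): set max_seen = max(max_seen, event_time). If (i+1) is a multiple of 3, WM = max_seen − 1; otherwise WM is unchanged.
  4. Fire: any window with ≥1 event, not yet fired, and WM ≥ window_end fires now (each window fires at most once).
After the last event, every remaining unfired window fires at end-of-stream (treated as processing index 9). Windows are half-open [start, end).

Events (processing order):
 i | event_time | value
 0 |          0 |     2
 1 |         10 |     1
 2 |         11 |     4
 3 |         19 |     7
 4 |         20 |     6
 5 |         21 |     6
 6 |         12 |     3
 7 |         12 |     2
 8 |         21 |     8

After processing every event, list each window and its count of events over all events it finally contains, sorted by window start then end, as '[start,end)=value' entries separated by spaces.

[0,5)=1 [10,16)=2 [19,26)=4

i=0 t=0 v=2: → [0,5); WM=−∞
i=1 t=10 v=1: → [10,15); WM=−∞
i=2 t=11 v=4: → [10,16); WM=10
i=3 t=19 v=7: → [19,24); WM=10
i=4 t=20 v=6: → [19,25); WM=10
i=5 t=21 v=6: → [19,26); WM=20
i=6 t=12 v=3: DROP (t<20-3); WM=20
i=7 t=12 v=2: DROP (t<20-3); WM=20
i=8 t=21 v=8: → [19,26); WM=20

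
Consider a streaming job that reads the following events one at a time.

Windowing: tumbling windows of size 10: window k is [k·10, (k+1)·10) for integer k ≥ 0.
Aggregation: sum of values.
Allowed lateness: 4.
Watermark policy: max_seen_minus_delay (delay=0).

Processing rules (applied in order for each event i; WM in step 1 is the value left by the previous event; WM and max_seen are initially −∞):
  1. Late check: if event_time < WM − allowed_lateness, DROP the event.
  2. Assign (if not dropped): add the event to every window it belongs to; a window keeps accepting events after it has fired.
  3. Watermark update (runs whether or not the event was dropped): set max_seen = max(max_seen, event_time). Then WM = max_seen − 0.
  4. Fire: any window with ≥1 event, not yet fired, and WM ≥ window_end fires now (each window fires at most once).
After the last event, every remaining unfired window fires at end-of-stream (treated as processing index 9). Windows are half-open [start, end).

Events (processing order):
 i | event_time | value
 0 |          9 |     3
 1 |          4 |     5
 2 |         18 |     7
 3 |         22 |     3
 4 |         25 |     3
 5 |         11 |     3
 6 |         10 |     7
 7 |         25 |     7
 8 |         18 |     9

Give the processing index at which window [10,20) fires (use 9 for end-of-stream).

i=0 t=9 v=3: → [0,10); WM=9
i=1 t=4 v=5: DROP (t<9-4); WM=9
i=2 t=18 v=7: → [10,20); WM=18; [0,10) fires=3
i=3 t=22 v=3: → [20,30); WM=22; [10,20) fires=7
i=4 t=25 v=3: → [20,30); WM=25
i=5 t=11 v=3: DROP (t<25-4); WM=25
i=6 t=10 v=7: DROP (t<25-4); WM=25
i=7 t=25 v=7: → [20,30); WM=25
i=8 t=18 v=9: DROP (t<25-4); WM=25

3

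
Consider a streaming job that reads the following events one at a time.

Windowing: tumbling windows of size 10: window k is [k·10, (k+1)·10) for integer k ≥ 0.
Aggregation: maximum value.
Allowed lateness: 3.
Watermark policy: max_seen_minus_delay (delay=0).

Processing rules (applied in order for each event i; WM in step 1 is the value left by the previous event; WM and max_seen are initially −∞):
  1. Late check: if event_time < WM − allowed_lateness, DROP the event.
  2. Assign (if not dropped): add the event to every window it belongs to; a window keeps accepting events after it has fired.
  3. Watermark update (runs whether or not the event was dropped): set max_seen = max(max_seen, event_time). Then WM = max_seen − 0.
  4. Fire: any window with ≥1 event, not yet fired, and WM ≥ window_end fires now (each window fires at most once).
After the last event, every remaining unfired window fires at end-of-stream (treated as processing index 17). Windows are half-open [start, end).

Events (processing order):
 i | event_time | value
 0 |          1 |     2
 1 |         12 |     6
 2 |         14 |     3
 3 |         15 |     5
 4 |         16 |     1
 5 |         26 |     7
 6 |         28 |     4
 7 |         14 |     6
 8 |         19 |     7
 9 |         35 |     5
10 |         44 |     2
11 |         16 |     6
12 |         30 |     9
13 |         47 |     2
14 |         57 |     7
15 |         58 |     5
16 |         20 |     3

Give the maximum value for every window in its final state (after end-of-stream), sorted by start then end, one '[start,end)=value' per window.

i=0 t=1 v=2: → [0,10); WM=1
i=1 t=12 v=6: → [10,20); WM=12; [0,10) fires=2
i=2 t=14 v=3: → [10,20); WM=14
i=3 t=15 v=5: → [10,20); WM=15
i=4 t=16 v=1: → [10,20); WM=16
i=5 t=26 v=7: → [20,30); WM=26; [10,20) fires=6
i=6 t=28 v=4: → [20,30); WM=28
i=7 t=14 v=6: DROP (t<28-3); WM=28
i=8 t=19 v=7: DROP (t<28-3); WM=28
i=9 t=35 v=5: → [30,40); WM=35; [20,30) fires=7
i=10 t=44 v=2: → [40,50); WM=44; [30,40) fires=5
i=11 t=16 v=6: DROP (t<44-3); WM=44
i=12 t=30 v=9: DROP (t<44-3); WM=44
i=13 t=47 v=2: → [40,50); WM=47
i=14 t=57 v=7: → [50,60); WM=57; [40,50) fires=2
i=15 t=58 v=5: → [50,60); WM=58
i=16 t=20 v=3: DROP (t<58-3); WM=58

[0,10)=2 [10,20)=6 [20,30)=7 [30,40)=5 [40,50)=2 [50,60)=7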